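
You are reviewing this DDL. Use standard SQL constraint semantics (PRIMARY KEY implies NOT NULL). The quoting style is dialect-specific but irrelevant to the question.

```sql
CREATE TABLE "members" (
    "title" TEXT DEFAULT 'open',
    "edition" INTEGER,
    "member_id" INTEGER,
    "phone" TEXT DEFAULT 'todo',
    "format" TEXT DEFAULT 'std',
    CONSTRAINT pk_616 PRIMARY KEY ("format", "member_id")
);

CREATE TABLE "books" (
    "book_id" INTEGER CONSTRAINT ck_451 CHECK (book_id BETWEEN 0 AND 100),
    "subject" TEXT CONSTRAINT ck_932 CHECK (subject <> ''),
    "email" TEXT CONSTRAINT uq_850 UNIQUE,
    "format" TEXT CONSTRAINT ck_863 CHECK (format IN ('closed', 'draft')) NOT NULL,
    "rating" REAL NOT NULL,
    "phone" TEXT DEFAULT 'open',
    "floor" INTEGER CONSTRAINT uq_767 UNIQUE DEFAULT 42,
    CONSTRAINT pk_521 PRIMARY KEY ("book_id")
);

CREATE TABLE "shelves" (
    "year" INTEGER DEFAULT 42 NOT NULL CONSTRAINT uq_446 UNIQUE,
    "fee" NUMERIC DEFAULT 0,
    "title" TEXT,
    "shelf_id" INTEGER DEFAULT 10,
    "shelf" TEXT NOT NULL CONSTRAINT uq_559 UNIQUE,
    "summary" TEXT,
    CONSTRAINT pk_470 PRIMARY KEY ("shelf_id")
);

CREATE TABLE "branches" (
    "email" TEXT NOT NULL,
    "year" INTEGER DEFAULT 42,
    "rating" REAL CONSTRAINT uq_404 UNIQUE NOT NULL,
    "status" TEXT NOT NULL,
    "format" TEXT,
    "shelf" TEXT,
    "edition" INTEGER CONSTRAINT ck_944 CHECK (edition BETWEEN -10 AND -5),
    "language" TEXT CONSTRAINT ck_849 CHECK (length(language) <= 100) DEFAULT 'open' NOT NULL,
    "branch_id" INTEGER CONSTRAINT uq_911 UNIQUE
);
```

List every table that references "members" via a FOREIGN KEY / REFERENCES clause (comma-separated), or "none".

No REFERENCES clause anywhere in the schema names members.

none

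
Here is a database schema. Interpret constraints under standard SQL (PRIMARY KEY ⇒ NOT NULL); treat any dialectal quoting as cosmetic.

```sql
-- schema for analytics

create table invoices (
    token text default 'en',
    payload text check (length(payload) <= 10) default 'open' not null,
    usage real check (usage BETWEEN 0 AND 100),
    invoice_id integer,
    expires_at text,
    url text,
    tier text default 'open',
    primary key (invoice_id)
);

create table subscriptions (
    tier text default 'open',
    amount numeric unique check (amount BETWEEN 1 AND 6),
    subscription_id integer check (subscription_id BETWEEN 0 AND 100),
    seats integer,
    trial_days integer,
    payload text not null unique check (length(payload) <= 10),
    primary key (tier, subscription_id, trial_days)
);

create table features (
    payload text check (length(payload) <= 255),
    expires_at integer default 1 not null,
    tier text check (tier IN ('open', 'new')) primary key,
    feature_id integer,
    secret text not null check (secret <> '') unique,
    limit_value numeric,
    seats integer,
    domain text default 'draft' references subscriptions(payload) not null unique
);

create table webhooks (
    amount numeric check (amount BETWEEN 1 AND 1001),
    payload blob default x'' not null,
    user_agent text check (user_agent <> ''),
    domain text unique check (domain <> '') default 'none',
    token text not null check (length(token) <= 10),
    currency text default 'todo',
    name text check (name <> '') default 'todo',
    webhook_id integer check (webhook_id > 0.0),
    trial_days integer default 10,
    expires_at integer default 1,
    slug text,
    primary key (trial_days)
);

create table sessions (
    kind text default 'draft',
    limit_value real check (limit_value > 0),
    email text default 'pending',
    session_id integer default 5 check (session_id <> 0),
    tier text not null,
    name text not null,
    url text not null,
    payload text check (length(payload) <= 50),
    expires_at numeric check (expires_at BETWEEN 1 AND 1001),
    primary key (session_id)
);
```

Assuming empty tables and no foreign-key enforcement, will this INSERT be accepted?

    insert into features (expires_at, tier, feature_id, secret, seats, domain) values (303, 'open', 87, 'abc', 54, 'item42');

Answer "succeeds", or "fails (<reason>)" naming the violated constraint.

NOT NULL columns: domain is supplied; expires_at is supplied; secret is supplied; tier is supplied.
CHECK constraints: 'open' satisfies (tier IN ('open', 'new')); 'abc' satisfies (secret <> '').
No constraint is violated.

succeeds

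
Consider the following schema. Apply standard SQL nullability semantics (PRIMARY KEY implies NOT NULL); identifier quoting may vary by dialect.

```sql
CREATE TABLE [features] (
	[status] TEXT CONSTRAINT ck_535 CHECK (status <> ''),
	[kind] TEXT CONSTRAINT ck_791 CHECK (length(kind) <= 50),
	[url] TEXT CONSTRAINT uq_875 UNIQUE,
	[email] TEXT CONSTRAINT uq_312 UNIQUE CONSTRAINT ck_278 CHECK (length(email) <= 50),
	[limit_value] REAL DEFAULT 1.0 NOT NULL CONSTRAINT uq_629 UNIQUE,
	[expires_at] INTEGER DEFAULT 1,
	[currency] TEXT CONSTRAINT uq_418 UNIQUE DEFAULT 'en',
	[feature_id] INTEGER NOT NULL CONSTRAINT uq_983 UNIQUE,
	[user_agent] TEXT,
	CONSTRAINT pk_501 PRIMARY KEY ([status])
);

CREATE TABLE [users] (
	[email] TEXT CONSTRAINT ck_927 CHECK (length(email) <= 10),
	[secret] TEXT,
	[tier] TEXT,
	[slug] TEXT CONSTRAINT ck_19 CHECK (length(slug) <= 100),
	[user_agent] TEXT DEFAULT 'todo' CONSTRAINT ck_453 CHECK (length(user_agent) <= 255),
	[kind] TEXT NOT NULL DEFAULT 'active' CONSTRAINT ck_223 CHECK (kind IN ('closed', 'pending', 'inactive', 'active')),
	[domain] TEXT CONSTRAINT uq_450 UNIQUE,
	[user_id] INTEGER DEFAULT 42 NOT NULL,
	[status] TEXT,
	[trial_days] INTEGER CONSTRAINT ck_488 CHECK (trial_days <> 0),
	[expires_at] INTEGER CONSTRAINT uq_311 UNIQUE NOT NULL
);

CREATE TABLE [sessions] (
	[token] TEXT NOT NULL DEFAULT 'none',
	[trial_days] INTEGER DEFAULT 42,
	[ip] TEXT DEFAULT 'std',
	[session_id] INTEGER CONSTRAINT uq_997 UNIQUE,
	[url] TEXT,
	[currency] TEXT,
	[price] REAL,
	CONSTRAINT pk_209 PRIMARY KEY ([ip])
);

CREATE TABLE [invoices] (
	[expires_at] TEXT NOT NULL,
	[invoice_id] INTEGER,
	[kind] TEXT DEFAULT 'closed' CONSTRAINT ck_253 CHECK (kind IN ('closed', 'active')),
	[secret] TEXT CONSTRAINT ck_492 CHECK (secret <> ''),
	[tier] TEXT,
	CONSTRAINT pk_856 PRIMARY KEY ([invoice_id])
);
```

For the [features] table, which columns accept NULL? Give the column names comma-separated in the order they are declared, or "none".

- status: part of the PRIMARY KEY, which implies NOT NULL → not nullable.
- kind: CHECK does not forbid NULL (a CHECK constraint passes when its expression is NULL) → nullable.
- url: UNIQUE does not imply NOT NULL → nullable.
- email: CHECK does not forbid NULL (a CHECK constraint passes when its expression is NULL) → nullable.
- limit_value: declared NOT NULL → not nullable.
- expires_at: DEFAULT only fills an omitted column; an explicit NULL is still allowed → nullable.
- currency: UNIQUE does not imply NOT NULL → nullable.
- feature_id: declared NOT NULL → not nullable.
- user_agent: no NOT NULL constraint applies → nullable.

kind, url, email, expires_at, currency, user_agent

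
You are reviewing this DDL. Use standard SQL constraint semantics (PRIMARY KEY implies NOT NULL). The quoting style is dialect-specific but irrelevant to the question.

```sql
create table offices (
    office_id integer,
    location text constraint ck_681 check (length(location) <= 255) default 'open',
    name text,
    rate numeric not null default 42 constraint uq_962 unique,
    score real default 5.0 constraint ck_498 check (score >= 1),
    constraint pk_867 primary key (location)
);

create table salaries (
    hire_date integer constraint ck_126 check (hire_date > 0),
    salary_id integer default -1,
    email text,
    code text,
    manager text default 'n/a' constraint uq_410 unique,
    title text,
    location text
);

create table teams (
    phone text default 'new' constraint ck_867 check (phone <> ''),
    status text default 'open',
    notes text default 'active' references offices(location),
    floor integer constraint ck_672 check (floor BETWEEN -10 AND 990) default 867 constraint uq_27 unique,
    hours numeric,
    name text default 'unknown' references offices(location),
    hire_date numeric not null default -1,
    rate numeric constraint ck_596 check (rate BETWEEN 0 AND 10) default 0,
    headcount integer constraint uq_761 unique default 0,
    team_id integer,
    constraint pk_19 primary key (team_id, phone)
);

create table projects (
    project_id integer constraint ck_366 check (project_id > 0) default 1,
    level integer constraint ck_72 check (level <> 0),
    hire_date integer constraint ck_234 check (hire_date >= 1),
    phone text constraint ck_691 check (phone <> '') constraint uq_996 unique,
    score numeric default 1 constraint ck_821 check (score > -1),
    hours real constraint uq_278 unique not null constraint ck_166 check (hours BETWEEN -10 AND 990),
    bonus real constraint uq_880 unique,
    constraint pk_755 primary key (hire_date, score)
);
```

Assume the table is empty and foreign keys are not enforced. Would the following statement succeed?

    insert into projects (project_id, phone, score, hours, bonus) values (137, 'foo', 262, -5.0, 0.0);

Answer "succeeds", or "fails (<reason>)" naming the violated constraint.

hire_date is omitted from the column list and has no DEFAULT, so it would receive NULL.
But hire_date is part of the PRIMARY KEY (implied NOT NULL).

fails (NOT NULL on hire_date)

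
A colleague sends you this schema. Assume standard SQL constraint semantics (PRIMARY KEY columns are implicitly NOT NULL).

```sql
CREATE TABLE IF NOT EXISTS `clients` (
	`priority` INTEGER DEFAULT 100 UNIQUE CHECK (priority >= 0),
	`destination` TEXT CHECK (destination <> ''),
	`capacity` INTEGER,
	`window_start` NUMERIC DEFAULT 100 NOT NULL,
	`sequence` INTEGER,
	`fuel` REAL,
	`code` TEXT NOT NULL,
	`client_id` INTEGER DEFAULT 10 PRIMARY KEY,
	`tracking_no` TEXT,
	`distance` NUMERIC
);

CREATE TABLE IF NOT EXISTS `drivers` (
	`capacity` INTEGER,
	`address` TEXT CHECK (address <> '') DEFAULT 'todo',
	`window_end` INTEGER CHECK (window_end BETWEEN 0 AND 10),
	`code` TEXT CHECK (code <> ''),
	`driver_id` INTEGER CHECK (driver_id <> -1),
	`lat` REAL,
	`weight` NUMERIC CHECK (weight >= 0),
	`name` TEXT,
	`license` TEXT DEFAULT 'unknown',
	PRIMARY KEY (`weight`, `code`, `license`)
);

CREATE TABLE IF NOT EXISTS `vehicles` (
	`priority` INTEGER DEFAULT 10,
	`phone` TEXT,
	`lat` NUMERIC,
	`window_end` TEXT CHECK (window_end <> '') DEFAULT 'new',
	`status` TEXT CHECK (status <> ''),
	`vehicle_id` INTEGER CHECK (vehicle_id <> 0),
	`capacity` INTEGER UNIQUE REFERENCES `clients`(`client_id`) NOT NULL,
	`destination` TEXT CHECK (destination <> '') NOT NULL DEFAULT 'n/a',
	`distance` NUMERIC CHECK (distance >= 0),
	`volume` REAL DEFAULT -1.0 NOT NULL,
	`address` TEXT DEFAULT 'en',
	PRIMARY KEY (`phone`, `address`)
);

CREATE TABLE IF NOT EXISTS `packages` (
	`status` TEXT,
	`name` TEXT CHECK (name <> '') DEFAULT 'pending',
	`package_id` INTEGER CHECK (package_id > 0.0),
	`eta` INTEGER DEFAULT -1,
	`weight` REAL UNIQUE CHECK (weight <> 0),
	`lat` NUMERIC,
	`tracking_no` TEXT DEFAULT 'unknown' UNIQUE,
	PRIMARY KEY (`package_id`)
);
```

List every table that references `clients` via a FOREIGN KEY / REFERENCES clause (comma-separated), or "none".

- vehicles.capacity references clients(client_id).

vehicles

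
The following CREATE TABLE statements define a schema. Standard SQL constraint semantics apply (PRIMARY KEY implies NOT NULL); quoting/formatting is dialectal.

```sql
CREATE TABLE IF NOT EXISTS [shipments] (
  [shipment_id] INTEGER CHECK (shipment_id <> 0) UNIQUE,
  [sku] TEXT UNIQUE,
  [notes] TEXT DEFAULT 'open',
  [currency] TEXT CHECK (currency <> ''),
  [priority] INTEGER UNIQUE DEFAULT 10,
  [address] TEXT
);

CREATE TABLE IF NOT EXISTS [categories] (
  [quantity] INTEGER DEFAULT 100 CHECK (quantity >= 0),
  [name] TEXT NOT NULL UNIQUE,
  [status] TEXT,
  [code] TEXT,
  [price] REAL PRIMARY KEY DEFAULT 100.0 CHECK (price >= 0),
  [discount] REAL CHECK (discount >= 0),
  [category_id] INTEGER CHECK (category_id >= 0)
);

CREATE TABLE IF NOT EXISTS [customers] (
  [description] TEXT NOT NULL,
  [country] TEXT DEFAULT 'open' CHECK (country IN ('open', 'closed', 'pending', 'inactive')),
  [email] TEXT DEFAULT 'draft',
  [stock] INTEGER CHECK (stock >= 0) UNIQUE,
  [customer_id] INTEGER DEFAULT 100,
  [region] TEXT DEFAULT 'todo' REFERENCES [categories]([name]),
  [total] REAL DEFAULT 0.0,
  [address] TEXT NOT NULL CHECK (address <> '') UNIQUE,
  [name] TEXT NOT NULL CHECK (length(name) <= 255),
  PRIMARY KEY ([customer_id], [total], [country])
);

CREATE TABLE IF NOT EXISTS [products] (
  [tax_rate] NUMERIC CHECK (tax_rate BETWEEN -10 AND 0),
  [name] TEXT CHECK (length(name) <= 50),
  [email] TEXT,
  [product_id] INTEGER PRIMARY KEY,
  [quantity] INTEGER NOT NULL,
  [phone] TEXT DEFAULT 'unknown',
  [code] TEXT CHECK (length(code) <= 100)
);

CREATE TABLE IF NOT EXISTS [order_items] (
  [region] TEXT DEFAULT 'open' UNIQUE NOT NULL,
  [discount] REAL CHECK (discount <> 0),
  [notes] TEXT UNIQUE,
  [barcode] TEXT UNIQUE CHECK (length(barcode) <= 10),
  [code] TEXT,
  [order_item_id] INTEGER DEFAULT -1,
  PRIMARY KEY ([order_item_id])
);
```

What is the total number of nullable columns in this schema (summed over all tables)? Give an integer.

23

shipments: 6 nullable (shipment_id, sku, notes, currency, priority, address — PK none and explicit NOT NULL columns excluded).
categories: 5 nullable (quantity, status, code, discount, category_id — PK (price) and explicit NOT NULL columns excluded).
customers: 3 nullable (email, stock, region — PK (customer_id, total, country) and explicit NOT NULL columns excluded).
products: 5 nullable (tax_rate, name, email, phone, code — PK (product_id) and explicit NOT NULL columns excluded).
order_items: 4 nullable (discount, notes, barcode, code — PK (order_item_id) and explicit NOT NULL columns excluded).
Total: 6 + 5 + 3 + 5 + 4 = 23.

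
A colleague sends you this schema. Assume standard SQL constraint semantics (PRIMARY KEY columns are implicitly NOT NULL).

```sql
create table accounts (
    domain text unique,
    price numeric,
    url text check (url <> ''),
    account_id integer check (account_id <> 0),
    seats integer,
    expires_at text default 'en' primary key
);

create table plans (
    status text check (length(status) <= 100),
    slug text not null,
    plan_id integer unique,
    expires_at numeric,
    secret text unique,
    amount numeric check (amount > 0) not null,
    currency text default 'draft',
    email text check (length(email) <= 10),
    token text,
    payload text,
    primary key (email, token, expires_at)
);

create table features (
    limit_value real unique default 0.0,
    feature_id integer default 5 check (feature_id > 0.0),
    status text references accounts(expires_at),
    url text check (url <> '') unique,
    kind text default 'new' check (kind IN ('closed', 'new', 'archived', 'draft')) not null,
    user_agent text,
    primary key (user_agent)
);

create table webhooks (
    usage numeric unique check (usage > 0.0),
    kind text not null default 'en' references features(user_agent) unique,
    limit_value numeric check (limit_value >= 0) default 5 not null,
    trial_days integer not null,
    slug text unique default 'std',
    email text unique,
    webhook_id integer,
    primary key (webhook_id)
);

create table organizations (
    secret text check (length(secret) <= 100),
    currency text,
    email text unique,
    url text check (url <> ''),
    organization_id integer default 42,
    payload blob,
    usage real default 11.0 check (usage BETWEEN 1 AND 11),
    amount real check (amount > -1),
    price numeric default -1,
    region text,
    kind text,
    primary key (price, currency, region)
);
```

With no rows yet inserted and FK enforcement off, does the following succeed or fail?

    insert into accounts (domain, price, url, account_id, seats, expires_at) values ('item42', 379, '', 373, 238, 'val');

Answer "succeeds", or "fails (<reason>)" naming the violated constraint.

The value '' for url violates CHECK (url <> '').

fails (CHECK on url)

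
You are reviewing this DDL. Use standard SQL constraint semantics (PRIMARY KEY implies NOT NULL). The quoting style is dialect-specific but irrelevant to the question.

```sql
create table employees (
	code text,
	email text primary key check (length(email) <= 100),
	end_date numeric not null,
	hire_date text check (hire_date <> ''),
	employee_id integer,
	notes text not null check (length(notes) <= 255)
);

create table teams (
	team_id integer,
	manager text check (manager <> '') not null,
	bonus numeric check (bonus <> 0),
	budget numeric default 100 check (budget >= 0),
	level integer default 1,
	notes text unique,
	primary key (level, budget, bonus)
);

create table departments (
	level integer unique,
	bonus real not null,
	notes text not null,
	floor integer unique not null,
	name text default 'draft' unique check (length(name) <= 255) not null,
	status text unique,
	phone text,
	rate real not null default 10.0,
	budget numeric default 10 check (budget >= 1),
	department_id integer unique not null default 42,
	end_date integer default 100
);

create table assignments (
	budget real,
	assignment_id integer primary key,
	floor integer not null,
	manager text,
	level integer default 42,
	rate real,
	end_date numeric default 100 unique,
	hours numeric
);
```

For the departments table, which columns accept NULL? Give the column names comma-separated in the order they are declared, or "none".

level, status, phone, budget, end_date

- level: UNIQUE does not imply NOT NULL → nullable.
- bonus: declared NOT NULL → not nullable.
- notes: declared NOT NULL → not nullable.
- floor: declared NOT NULL → not nullable.
- name: declared NOT NULL → not nullable.
- status: UNIQUE does not imply NOT NULL → nullable.
- phone: no NOT NULL constraint applies → nullable.
- rate: declared NOT NULL → not nullable.
- budget: CHECK does not forbid NULL (a CHECK constraint passes when its expression is NULL) → nullable.
- department_id: declared NOT NULL → not nullable.
- end_date: DEFAULT only fills an omitted column; an explicit NULL is still allowed → nullable.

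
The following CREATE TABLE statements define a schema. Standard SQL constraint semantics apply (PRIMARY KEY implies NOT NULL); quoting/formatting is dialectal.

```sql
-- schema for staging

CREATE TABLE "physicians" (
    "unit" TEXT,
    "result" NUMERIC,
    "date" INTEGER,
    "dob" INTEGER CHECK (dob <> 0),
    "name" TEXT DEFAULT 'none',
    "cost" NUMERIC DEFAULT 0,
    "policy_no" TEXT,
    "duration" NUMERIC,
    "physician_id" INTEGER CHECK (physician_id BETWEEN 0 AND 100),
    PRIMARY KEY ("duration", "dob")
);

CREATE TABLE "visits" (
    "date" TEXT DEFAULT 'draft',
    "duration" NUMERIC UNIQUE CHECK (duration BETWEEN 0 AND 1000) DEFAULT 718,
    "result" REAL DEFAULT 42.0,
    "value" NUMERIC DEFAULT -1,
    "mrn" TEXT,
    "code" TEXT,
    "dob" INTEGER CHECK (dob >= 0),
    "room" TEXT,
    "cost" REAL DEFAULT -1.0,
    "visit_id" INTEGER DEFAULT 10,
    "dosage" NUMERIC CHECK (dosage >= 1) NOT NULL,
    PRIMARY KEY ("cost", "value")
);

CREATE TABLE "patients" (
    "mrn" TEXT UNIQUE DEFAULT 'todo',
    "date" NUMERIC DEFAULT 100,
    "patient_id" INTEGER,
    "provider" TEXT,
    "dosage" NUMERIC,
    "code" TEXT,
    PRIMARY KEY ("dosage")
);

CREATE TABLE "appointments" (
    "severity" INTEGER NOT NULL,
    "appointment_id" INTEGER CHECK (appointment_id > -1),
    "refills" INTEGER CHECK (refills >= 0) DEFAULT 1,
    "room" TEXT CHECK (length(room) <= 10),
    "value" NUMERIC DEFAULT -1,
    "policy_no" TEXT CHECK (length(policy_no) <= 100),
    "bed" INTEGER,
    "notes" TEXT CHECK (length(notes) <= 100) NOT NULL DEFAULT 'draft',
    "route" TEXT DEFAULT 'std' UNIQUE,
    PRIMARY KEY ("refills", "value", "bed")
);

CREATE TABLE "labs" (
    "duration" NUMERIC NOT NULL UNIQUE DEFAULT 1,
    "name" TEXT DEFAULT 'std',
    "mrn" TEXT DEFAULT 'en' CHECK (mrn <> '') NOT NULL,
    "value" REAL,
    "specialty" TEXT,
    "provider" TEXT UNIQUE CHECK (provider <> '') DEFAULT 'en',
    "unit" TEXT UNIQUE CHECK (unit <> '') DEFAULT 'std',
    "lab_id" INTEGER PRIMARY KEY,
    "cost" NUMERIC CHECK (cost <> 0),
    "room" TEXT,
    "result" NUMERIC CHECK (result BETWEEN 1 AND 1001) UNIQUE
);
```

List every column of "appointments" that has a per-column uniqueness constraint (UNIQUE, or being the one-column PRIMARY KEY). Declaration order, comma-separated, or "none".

- severity: no UNIQUE or single-column PK constraint.
- appointment_id: no UNIQUE or single-column PK constraint.
- refills: part of a composite PRIMARY KEY — only the tuple is unique, not this column on its own.
- room: no UNIQUE or single-column PK constraint.
- value: part of a composite PRIMARY KEY — only the tuple is unique, not this column on its own.
- policy_no: no UNIQUE or single-column PK constraint.
- bed: part of a composite PRIMARY KEY — only the tuple is unique, not this column on its own.
- notes: no UNIQUE or single-column PK constraint.
- route: declared UNIQUE → unique.

route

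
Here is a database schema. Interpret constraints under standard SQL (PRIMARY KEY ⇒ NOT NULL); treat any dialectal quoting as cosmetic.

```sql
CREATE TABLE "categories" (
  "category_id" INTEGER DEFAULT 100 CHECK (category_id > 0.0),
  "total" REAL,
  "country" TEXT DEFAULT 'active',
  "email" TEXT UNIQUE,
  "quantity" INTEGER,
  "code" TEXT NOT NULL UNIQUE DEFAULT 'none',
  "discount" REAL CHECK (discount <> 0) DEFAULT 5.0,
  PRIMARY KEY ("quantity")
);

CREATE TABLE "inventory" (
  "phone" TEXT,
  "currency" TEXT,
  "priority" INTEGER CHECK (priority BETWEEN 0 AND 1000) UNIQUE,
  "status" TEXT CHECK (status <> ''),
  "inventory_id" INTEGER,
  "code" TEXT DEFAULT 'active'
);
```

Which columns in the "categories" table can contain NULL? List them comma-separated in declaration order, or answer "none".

- category_id: CHECK does not forbid NULL (a CHECK constraint passes when its expression is NULL) → nullable.
- total: no NOT NULL constraint applies → nullable.
- country: DEFAULT only fills an omitted column; an explicit NULL is still allowed → nullable.
- email: UNIQUE does not imply NOT NULL → nullable.
- quantity: part of the PRIMARY KEY, which implies NOT NULL → not nullable.
- code: declared NOT NULL → not nullable.
- discount: CHECK does not forbid NULL (a CHECK constraint passes when its expression is NULL) → nullable.

category_id, total, country, email, discount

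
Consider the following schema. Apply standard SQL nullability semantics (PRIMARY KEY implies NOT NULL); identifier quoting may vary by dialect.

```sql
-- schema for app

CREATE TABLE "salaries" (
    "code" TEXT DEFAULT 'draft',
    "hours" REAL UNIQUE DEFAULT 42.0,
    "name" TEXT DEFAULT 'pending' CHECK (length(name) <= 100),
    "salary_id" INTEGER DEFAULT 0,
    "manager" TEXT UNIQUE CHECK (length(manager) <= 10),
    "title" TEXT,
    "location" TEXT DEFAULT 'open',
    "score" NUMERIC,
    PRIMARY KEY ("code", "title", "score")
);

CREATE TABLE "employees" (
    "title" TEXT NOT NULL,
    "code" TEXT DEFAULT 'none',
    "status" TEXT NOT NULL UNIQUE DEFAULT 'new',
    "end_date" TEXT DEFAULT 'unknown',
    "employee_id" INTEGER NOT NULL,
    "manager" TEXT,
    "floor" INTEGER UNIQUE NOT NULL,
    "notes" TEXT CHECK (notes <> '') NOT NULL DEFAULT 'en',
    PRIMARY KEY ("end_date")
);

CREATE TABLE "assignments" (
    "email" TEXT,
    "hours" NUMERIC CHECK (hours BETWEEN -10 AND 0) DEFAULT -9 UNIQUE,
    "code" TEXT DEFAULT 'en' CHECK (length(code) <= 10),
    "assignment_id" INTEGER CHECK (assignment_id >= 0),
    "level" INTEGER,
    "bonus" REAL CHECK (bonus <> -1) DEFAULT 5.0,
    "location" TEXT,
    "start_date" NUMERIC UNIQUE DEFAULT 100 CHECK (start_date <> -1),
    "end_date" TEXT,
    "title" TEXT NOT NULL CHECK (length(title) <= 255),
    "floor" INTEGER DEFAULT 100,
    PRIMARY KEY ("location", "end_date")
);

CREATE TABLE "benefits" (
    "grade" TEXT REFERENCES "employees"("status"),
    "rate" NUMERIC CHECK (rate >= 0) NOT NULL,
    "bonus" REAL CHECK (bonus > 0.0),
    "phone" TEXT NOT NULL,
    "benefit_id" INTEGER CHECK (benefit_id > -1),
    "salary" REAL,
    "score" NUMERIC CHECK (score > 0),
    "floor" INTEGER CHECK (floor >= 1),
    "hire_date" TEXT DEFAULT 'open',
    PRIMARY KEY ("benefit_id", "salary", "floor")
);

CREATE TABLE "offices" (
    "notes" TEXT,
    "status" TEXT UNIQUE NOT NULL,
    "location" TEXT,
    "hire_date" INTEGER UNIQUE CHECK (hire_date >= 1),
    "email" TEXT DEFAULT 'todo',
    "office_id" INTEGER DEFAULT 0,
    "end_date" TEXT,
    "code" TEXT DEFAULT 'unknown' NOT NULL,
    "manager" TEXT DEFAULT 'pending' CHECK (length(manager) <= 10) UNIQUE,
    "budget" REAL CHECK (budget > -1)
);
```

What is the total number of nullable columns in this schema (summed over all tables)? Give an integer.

27

salaries: 5 nullable (hours, name, salary_id, manager, location — PK (code, title, score) and explicit NOT NULL columns excluded).
employees: 2 nullable (code, manager — PK (end_date) and explicit NOT NULL columns excluded).
assignments: 8 nullable (email, hours, code, assignment_id, level, bonus, start_date, floor — PK (location, end_date) and explicit NOT NULL columns excluded).
benefits: 4 nullable (grade, bonus, score, hire_date — PK (benefit_id, salary, floor) and explicit NOT NULL columns excluded).
offices: 8 nullable (notes, location, hire_date, email, office_id, end_date, manager, budget — PK none and explicit NOT NULL columns excluded).
Total: 5 + 2 + 8 + 4 + 8 = 27.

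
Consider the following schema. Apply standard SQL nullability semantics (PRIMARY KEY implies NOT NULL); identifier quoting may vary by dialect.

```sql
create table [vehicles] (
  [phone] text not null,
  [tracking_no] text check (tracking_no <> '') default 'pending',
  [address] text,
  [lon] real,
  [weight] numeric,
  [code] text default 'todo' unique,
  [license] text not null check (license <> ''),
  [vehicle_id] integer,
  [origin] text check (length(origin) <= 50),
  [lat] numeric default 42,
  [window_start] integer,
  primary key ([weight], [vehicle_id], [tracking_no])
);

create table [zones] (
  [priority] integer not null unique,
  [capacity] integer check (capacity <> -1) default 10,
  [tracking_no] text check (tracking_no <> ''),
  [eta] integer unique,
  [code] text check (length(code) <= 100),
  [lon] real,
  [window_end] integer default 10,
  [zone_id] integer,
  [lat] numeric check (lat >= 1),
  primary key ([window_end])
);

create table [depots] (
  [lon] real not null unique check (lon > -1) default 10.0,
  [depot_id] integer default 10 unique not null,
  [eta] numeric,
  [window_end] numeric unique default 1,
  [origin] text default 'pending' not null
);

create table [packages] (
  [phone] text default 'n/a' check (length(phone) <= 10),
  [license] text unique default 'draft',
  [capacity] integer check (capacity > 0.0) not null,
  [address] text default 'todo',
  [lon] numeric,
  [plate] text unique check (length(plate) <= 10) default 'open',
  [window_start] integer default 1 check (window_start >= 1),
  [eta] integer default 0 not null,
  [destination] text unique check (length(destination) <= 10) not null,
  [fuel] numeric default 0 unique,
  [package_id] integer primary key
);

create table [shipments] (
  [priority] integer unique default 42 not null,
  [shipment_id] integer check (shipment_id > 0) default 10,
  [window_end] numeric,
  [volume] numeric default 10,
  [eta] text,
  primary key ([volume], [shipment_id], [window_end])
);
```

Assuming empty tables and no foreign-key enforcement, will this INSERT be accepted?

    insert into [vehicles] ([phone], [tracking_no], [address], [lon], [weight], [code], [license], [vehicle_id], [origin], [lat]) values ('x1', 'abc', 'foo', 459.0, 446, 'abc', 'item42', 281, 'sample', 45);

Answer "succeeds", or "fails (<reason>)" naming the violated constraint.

NOT NULL columns: license is supplied; phone is supplied; tracking_no is supplied; vehicle_id is supplied; weight is supplied.
CHECK constraints: 'abc' satisfies (tracking_no <> ''); 'item42' satisfies (license <> ''); 'sample' satisfies (length(origin) <= 50).
No constraint is violated.

succeeds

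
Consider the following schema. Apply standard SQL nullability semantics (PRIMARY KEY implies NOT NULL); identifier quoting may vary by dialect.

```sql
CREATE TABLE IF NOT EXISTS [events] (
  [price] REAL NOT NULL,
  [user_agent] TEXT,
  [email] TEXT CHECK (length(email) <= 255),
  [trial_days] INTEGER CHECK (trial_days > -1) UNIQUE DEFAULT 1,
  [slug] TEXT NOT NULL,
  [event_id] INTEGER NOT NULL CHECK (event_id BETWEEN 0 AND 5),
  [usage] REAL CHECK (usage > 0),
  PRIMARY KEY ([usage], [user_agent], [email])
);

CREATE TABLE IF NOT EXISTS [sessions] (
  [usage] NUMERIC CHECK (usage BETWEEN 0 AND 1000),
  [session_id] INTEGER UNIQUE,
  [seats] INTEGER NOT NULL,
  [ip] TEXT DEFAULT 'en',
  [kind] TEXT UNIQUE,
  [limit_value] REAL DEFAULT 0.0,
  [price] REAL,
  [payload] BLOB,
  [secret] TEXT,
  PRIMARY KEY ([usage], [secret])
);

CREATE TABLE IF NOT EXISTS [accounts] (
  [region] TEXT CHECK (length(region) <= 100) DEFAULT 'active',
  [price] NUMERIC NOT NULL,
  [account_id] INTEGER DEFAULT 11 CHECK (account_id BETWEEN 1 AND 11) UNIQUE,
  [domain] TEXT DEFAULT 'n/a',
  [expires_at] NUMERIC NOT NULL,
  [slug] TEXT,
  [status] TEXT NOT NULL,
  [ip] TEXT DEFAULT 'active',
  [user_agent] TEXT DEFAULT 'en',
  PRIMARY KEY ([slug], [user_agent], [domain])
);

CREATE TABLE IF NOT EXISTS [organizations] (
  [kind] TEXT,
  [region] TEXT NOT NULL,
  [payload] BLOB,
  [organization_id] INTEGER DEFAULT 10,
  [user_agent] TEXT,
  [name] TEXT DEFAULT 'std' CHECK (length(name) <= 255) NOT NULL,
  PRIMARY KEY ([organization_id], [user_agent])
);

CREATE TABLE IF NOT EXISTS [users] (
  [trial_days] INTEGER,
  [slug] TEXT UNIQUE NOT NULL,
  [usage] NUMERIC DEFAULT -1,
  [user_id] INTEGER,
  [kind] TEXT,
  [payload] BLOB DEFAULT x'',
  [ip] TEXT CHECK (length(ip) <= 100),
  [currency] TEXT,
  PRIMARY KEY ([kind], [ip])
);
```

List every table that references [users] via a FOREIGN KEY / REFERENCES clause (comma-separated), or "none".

none

No REFERENCES clause anywhere in the schema names users.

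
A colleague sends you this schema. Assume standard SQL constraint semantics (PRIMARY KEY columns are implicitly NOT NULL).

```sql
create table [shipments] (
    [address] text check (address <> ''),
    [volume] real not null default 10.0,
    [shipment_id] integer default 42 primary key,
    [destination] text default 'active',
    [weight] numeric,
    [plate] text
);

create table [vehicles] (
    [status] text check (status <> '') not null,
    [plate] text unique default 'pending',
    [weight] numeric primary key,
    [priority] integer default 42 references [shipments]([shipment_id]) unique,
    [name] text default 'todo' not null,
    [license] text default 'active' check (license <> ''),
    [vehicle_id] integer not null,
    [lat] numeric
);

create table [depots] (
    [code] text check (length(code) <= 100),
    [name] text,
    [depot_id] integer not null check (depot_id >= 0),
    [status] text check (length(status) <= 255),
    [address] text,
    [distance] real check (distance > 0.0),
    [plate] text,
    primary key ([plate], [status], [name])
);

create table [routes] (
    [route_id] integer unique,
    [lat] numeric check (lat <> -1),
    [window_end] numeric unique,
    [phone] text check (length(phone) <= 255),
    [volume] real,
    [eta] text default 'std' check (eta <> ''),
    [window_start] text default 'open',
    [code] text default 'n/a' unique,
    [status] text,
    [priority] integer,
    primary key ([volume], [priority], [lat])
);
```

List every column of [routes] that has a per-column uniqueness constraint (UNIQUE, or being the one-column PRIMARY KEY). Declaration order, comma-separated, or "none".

- route_id: declared UNIQUE → unique.
- lat: part of a composite PRIMARY KEY — only the tuple is unique, not this column on its own.
- window_end: declared UNIQUE → unique.
- phone: no UNIQUE or single-column PK constraint.
- volume: part of a composite PRIMARY KEY — only the tuple is unique, not this column on its own.
- eta: no UNIQUE or single-column PK constraint.
- window_start: no UNIQUE or single-column PK constraint.
- code: declared UNIQUE → unique.
- status: no UNIQUE or single-column PK constraint.
- priority: part of a composite PRIMARY KEY — only the tuple is unique, not this column on its own.

route_id, window_end, code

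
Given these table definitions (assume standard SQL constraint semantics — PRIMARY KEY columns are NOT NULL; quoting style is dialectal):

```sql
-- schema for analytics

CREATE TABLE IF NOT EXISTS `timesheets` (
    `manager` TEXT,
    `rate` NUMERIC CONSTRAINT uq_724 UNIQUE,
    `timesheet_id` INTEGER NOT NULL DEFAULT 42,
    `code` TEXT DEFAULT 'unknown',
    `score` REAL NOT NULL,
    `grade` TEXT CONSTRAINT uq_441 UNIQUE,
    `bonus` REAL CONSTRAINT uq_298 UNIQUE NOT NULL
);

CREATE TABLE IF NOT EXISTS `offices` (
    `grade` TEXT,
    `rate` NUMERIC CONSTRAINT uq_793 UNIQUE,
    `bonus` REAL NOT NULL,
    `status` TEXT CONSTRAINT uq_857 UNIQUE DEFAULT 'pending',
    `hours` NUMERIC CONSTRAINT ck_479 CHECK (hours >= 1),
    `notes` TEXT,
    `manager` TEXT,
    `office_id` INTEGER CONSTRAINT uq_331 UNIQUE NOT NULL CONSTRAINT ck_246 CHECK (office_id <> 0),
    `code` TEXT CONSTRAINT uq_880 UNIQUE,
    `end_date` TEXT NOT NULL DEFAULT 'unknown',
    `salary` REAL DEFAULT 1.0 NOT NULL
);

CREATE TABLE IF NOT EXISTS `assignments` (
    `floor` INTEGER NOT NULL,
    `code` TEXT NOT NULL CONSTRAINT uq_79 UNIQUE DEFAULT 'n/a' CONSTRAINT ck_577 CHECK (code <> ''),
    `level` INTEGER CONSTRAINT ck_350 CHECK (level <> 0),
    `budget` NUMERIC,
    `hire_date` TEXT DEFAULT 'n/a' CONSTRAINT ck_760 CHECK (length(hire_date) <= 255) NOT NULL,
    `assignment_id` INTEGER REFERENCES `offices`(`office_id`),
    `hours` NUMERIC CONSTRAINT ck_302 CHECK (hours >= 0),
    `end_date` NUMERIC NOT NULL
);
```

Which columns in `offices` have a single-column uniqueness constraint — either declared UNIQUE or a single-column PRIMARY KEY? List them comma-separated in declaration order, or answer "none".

- grade: no UNIQUE or single-column PK constraint.
- rate: declared UNIQUE → unique.
- bonus: no UNIQUE or single-column PK constraint.
- status: declared UNIQUE → unique.
- hours: no UNIQUE or single-column PK constraint.
- notes: no UNIQUE or single-column PK constraint.
- manager: no UNIQUE or single-column PK constraint.
- office_id: declared UNIQUE → unique.
- code: declared UNIQUE → unique.
- end_date: no UNIQUE or single-column PK constraint.
- salary: no UNIQUE or single-column PK constraint.

rate, status, office_id, code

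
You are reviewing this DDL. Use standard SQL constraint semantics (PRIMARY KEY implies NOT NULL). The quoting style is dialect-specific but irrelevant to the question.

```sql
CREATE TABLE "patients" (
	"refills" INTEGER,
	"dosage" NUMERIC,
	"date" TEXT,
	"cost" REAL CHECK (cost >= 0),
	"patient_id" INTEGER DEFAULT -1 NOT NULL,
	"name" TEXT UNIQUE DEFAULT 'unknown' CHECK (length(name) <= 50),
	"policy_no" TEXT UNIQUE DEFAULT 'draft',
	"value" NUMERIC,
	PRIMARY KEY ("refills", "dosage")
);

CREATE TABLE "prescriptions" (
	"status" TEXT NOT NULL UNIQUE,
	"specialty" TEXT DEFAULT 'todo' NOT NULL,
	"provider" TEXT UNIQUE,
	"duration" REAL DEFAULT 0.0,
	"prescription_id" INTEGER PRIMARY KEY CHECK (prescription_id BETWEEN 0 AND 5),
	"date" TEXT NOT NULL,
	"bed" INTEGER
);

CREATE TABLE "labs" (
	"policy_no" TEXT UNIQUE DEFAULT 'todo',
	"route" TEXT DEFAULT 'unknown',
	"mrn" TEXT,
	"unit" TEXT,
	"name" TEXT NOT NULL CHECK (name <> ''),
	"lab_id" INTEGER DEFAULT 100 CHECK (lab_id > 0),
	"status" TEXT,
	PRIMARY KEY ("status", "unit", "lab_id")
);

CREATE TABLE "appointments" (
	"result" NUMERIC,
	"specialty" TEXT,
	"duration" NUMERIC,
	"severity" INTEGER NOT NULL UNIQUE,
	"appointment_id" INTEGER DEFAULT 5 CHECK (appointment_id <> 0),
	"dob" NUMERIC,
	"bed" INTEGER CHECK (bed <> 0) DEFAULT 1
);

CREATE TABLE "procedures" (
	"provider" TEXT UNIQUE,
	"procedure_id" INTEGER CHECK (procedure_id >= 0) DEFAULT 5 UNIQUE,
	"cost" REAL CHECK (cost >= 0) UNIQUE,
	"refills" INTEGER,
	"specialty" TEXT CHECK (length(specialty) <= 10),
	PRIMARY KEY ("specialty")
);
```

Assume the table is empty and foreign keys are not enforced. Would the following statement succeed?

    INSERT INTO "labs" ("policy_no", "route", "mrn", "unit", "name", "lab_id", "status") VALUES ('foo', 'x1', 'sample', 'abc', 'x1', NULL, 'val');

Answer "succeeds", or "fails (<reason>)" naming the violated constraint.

fails (NOT NULL on lab_id)

lab_id is explicitly set to NULL, but lab_id is part of the PRIMARY KEY (implied NOT NULL).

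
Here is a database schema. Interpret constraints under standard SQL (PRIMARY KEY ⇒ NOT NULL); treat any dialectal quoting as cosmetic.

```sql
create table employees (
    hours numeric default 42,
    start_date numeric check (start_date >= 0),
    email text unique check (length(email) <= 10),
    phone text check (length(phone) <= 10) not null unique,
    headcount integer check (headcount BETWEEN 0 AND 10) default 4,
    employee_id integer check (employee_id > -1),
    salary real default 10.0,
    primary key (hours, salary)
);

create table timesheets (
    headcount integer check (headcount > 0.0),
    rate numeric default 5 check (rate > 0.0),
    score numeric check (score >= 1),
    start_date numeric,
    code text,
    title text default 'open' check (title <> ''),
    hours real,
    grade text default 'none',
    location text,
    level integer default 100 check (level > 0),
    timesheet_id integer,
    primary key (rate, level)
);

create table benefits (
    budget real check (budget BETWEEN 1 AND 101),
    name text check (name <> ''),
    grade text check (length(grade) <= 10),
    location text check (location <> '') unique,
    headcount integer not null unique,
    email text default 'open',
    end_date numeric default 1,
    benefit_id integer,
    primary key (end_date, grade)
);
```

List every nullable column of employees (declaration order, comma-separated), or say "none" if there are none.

start_date, email, headcount, employee_id

- hours: part of the PRIMARY KEY, which implies NOT NULL → not nullable.
- start_date: CHECK does not forbid NULL (a CHECK constraint passes when its expression is NULL) → nullable.
- email: CHECK does not forbid NULL (a CHECK constraint passes when its expression is NULL) → nullable.
- phone: declared NOT NULL → not nullable.
- headcount: CHECK does not forbid NULL (a CHECK constraint passes when its expression is NULL) → nullable.
- employee_id: CHECK does not forbid NULL (a CHECK constraint passes when its expression is NULL) → nullable.
- salary: part of the PRIMARY KEY, which implies NOT NULL → not nullable.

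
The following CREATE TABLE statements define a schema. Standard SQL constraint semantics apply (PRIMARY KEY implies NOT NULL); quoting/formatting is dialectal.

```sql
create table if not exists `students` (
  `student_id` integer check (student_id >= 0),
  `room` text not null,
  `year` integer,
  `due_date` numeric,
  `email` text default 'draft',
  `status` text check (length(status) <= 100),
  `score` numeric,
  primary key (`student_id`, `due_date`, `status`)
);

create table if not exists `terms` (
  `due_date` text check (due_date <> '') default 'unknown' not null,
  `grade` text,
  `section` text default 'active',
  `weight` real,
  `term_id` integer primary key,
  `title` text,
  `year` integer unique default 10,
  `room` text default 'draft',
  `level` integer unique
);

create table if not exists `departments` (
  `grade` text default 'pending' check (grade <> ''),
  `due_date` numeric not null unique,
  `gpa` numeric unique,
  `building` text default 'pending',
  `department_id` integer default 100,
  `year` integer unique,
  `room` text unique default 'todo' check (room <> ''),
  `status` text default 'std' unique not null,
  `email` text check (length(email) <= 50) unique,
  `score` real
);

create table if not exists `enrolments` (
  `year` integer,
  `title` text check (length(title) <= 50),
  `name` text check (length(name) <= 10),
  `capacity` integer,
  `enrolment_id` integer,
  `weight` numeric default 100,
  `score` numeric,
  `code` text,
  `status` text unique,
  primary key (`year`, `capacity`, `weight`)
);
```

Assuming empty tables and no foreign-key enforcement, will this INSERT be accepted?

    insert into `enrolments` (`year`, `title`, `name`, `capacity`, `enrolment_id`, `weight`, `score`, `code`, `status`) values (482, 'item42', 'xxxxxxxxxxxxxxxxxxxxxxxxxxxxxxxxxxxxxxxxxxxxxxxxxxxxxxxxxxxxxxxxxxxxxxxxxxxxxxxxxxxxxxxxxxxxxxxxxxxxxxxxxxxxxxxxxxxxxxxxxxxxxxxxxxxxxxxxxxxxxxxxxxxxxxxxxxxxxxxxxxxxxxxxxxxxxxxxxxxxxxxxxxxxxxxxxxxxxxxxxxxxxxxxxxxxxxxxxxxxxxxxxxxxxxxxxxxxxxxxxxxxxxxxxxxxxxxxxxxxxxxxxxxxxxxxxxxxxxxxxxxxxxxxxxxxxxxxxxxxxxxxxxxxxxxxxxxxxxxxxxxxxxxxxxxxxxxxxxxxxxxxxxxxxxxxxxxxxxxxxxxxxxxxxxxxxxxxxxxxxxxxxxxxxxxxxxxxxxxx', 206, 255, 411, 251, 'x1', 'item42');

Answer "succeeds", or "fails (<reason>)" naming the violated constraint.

The value 'xxxxxxxxxxxxxxxxxxxxxxxxxxxxxxxxxxxxxxxxxxxxxxxxxxxxxxxxxxxxxxxxxxxxxxxxxxxxxxxxxxxxxxxxxxxxxxxxxxxxxxxxxxxxxxxxxxxxxxxxxxxxxxxxxxxxxxxxxxxxxxxxxxxxxxxxxxxxxxxxxxxxxxxxxxxxxxxxxxxxxxxxxxxxxxxxxxxxxxxxxxxxxxxxxxxxxxxxxxxxxxxxxxxxxxxxxxxxxxxxxxxxxxxxxxxxxxxxxxxxxxxxxxxxxxxxxxxxxxxxxxxxxxxxxxxxxxxxxxxxxxxxxxxxxxxxxxxxxxxxxxxxxxxxxxxxxxxxxxxxxxxxxxxxxxxxxxxxxxxxxxxxxxxxxxxxxxxxxxxxxxxxxxxxxxxxxxxxxxxx' for name violates CHECK (length(name) <= 10).

fails (CHECK on name)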